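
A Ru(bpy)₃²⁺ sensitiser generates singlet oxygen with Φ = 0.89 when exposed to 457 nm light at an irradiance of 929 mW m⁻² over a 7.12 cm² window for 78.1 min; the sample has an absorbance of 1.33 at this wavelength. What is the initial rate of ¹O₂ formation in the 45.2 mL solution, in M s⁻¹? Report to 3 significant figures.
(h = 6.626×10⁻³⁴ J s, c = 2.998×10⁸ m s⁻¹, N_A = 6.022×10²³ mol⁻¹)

4.74×10⁻⁸ M s⁻¹

Photon energy at 457 nm: hc/λ = (6.626×10⁻³⁴)(2.998×10⁸)/(457×10⁻⁹) = 4.347×10⁻¹⁹ J.
Energy delivered: (929 mW m⁻²)(7.12×10⁻⁴ m²)(4686 s) = 3.100 J.
Photons incident: 3.100 / 4.347×10⁻¹⁹ = 7.131×10¹⁸, i.e. 7.131×10¹⁸/6.022×10²³ = 1.184×10⁻⁵ mol.
Fraction absorbed: 1 − 10^(−1.33) = 0.9532.
Photons absorbed: 0.9532 × 1.184×10⁻⁵ = 1.129×10⁻⁵ mol.
Product formed: 0.89 × 1.129×10⁻⁵ = 1.005×10⁻⁵ mol.
Rate: 1.005×10⁻⁵ mol / (4686 s × 0.0452 L) = 4.74×10⁻⁸ M s⁻¹.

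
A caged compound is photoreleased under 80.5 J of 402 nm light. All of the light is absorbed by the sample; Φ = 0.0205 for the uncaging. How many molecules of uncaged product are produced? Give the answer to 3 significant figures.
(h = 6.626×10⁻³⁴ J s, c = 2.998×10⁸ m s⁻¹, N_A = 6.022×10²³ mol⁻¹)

3.34×10¹⁸ molecules

Photon energy at 402 nm: hc/λ = (6.626×10⁻³⁴)(2.998×10⁸)/(402×10⁻⁹) = 4.941×10⁻¹⁹ J.
Photons incident: 80.5 / 4.941×10⁻¹⁹ = 1.629×10²⁰, i.e. 1.629×10²⁰/6.022×10²³ = 2.705×10⁻⁴ mol.
Product: Φ × n_abs = 0.0205 × 2.705×10⁻⁴ = 5.545×10⁻⁶ mol.
As a count: 5.545×10⁻⁶ × 6.022×10²³ = 3.34×10¹⁸.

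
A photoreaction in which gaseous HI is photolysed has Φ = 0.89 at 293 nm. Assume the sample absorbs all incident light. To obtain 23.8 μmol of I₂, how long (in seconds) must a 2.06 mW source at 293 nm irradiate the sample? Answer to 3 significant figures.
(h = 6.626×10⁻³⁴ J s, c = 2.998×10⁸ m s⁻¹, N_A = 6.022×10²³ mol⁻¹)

t ≈ 5300 s

Product: 23.8 μmol = 2.38×10⁻⁵ mol.
Photons that must be absorbed: 2.38×10⁻⁵ / 0.89 = 2.674×10⁻⁵ mol.
Photon energy: hc/λ = 6.780×10⁻¹⁹ J; per mole, 4.083×10⁵ J mol⁻¹.
Energy required: 2.674×10⁻⁵ × 4.083×10⁵ = 10.92 J.
Time: 10.92 J / 0.00206 W = 5300 s.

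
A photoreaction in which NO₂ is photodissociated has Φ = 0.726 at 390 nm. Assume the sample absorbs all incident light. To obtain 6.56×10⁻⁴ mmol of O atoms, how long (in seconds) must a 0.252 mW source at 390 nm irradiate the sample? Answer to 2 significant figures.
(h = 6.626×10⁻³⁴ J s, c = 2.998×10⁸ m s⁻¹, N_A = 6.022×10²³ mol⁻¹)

t ≈ 1100 s

Product: 6.56×10⁻⁴ mmol = 6.56×10⁻⁷ mol.
Photons that must be absorbed: 6.56×10⁻⁷ / 0.726 = 9.036×10⁻⁷ mol.
Photon energy: hc/λ = 5.094×10⁻¹⁹ J; per mole, 3.068×10⁵ J mol⁻¹.
Energy required: 9.036×10⁻⁷ × 3.068×10⁵ = 0.2772 J.
Time: 0.2772 J / 0.000252 W = 1100 s.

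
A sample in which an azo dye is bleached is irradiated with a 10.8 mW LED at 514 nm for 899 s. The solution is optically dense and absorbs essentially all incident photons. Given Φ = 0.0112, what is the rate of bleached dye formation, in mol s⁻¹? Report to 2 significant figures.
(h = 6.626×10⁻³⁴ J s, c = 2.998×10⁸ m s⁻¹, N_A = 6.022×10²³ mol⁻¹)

5.2×10⁻¹⁰ mol s⁻¹

Photon energy at 514 nm: hc/λ = (6.626×10⁻³⁴)(2.998×10⁸)/(514×10⁻⁹) = 3.865×10⁻¹⁹ J.
Energy delivered: (10.8 mW)(899 s) = 9.709 J.
Photons incident: 9.709 / 3.865×10⁻¹⁹ = 2.512×10¹⁹, i.e. 2.512×10¹⁹/6.022×10²³ = 4.171×10⁻⁵ mol.
Product formed: 0.0112 × 4.171×10⁻⁵ = 4.672×10⁻⁷ mol.
Rate: 4.672×10⁻⁷ / 899 s = 5.2×10⁻¹⁰ mol s⁻¹.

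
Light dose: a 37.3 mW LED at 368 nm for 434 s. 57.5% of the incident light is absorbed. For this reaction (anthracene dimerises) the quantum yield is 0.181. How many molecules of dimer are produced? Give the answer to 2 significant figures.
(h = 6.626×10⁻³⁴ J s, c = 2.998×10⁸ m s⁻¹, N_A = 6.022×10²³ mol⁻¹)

3.1×10¹⁸ molecules

Photon energy at 368 nm: hc/λ = (6.626×10⁻³⁴)(2.998×10⁸)/(368×10⁻⁹) = 5.398×10⁻¹⁹ J.
Energy delivered: (37.3 mW)(434 s) = 16.19 J.
Photons incident: 16.19 / 5.398×10⁻¹⁹ = 2.999×10¹⁹, i.e. 2.999×10¹⁹/6.022×10²³ = 4.980×10⁻⁵ mol.
Photons absorbed: 0.575 × 4.980×10⁻⁵ = 2.863×10⁻⁵ mol.
Product: Φ × n_abs = 0.181 × 2.863×10⁻⁵ = 5.182×10⁻⁶ mol.
As a count: 5.182×10⁻⁶ × 6.022×10²³ = 3.1×10¹⁸.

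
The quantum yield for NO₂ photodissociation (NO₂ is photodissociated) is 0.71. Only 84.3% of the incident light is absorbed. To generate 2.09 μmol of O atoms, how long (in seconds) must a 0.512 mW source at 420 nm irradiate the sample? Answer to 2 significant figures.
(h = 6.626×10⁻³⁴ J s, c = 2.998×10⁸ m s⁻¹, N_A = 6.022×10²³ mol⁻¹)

Product: 2.09 μmol = 2.09×10⁻⁶ mol.
Photons that must be absorbed: 2.09×10⁻⁶ / 0.71 = 2.944×10⁻⁶ mol.
Incident photons needed: 2.944×10⁻⁶ / 0.843 = 3.492×10⁻⁶ mol.
Photon energy: hc/λ = 4.730×10⁻¹⁹ J; per mole, 2.848×10⁵ J mol⁻¹.
Energy required: 3.492×10⁻⁶ × 2.848×10⁵ = 0.9945 J.
Time: 0.9945 J / 0.000512 W = 1900 s.

t ≈ 1900 s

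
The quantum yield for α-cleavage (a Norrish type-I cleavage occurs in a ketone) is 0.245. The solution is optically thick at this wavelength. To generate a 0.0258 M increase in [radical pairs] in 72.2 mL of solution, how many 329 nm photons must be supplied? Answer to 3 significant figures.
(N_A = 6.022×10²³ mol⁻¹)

4.58×10²¹ photons

Product: (0.0258 M)(0.0722 L) = 0.001863 mol.
Photons that must be absorbed: 0.001863 / 0.245 = 0.007604 mol.
Photon count: 0.007604 × 6.022×10²³ = 4.58×10²¹.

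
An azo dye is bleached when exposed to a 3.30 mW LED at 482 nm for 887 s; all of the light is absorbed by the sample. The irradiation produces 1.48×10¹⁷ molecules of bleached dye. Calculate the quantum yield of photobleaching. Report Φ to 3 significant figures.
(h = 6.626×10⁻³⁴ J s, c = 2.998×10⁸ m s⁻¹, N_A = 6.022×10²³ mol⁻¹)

Φ = 0.0208

Product: 1.48×10¹⁷ / 6.022×10²³ = 2.458×10⁻⁷ mol.
Photon energy at 482 nm: hc/λ = (6.626×10⁻³⁴)(2.998×10⁸)/(482×10⁻⁹) = 4.121×10⁻¹⁹ J.
Energy delivered: (3.30 mW)(887 s) = 2.927 J.
Photons incident: 2.927 / 4.121×10⁻¹⁹ = 7.103×10¹⁸, i.e. 7.103×10¹⁸/6.022×10²³ = 1.180×10⁻⁵ mol.
Φ = 2.458×10⁻⁷ mol / 1.180×10⁻⁵ mol photons = 0.0208.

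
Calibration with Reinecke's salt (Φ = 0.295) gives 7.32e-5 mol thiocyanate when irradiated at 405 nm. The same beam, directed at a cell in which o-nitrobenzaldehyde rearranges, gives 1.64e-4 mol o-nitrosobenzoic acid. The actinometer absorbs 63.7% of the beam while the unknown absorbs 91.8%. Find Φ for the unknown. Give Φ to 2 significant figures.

Photons absorbed by the actinometer: 7.32e-5 / 0.295 = 2.481e-4 mol.
Incident flux: 2.481e-4 / 0.637 = 3.895e-4 einstein.
Absorbed by unknown: 0.918 × 3.895e-4 = 3.576e-4 mol.
Φ(unknown) = 1.64e-4 / 3.576e-4 = 0.46.

Φ = 0.46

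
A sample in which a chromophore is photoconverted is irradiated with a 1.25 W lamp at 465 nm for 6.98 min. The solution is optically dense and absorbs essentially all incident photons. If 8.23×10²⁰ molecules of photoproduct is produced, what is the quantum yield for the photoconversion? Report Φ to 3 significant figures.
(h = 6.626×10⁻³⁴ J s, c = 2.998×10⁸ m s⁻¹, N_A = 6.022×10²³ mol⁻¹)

Φ = 0.672

Product: 8.23×10²⁰ / 6.022×10²³ = 0.001367 mol.
Photon energy at 465 nm: hc/λ = (6.626×10⁻³⁴)(2.998×10⁸)/(465×10⁻⁹) = 4.272×10⁻¹⁹ J.
Energy delivered: (1.25 W)(418.8 s) = 523.5 J.
Photons incident: 523.5 / 4.272×10⁻¹⁹ = 1.225×10²¹, i.e. 1.225×10²¹/6.022×10²³ = 0.002034 mol.
Φ = 0.001367 mol / 0.002034 mol photons = 0.672.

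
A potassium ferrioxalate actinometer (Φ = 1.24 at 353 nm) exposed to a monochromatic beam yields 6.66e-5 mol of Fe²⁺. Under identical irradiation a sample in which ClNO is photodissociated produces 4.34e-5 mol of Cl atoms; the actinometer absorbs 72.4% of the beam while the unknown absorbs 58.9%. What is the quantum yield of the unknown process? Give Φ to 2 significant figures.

Φ = 0.99

Photons absorbed by the actinometer: 6.66e-5 / 1.24 = 5.371e-5 mol.
Incident flux: 5.371e-5 / 0.724 = 7.419e-5 einstein.
Absorbed by unknown: 0.589 × 7.419e-5 = 4.370e-5 mol.
Φ(unknown) = 4.34e-5 / 4.370e-5 = 0.99.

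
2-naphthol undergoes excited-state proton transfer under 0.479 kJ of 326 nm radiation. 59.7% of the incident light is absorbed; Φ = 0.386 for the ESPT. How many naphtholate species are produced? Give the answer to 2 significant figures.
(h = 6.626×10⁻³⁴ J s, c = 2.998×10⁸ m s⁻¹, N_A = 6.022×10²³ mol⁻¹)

1.8×10²⁰ species

Photon energy at 326 nm: hc/λ = (6.626×10⁻³⁴)(2.998×10⁸)/(326×10⁻⁹) = 6.093×10⁻¹⁹ J.
Incident energy: 0.479 kJ = 479 J.
Photons incident: 479 / 6.093×10⁻¹⁹ = 7.861×10²⁰, i.e. 7.861×10²⁰/6.022×10²³ = 0.001305 mol.
Photons absorbed: 0.597 × 0.001305 = 7.791×10⁻⁴ mol.
Product: Φ × n_abs = 0.386 × 7.791×10⁻⁴ = 3.007×10⁻⁴ mol.
As a count: 3.007×10⁻⁴ × 6.022×10²³ = 1.8×10²⁰.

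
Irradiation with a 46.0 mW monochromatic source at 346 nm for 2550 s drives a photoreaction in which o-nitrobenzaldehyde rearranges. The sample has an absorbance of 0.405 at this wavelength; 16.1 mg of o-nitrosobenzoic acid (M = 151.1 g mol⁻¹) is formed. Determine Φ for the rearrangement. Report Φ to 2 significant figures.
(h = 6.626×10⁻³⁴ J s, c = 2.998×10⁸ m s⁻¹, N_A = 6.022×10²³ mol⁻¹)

Φ = 0.52

Product: 16.1 mg / 151.1 g mol⁻¹ = 1.066×10⁻⁴ mol.
Photon energy at 346 nm: hc/λ = (6.626×10⁻³⁴)(2.998×10⁸)/(346×10⁻⁹) = 5.741×10⁻¹⁹ J.
Energy delivered: (46.0 mW)(2550 s) = 117.3 J.
Photons incident: 117.3 / 5.741×10⁻¹⁹ = 2.043×10²⁰, i.e. 2.043×10²⁰/6.022×10²³ = 3.393×10⁻⁴ mol.
Fraction absorbed: 1 − 10^(−0.405) = 0.6064.
Photons absorbed: 0.6064 × 3.393×10⁻⁴ = 2.058×10⁻⁴ mol.
Φ = 1.066×10⁻⁴ mol / 2.058×10⁻⁴ mol photons = 0.52.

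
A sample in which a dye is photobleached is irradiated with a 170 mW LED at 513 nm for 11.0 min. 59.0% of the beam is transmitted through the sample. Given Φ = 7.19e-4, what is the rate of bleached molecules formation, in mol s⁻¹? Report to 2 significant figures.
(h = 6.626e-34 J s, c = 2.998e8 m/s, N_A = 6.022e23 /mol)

Photon energy at 513 nm: hc/λ = (6.626e-34)(2.998e8)/(513e-9) = 3.872e-19 J.
Energy delivered: (170 mW)(660 s) = 112.2 J.
Photons incident: 112.2 / 3.872e-19 = 2.898e20, i.e. 2.898e20/6.022e23 = 4.812e-4 mol.
Fraction absorbed: 1 − 59.0/100 = 0.4100.
Photons absorbed: 0.4100 × 4.812e-4 = 1.973e-4 mol.
Product formed: 7.19e-4 × 1.973e-4 = 1.419e-7 mol.
Rate: 1.419e-7 / 660 s = 2.1e-10 mol s⁻¹.

2.1e-10 mol s⁻¹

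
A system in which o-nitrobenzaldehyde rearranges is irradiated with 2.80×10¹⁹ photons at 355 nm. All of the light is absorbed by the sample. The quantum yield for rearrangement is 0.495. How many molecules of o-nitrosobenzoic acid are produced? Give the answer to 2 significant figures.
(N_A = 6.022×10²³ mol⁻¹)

Moles of photons: 2.80×10¹⁹ / 6.022×10²³ = 4.650×10⁻⁵ mol.
Product: Φ × n_abs = 0.495 × 4.650×10⁻⁵ = 2.302×10⁻⁵ mol.
As a count: 2.302×10⁻⁵ × 6.022×10²³ = 1.4×10¹⁹.

1.4×10¹⁹ molecules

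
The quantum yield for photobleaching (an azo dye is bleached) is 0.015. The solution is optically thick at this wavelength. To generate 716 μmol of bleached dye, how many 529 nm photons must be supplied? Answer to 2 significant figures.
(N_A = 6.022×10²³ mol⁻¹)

Product: 716 μmol = 7.16×10⁻⁴ mol.
Photons that must be absorbed: 7.16×10⁻⁴ / 0.015 = 0.04773 mol.
Photon count: 0.04773 × 6.022×10²³ = 2.9×10²².

2.9×10²² photons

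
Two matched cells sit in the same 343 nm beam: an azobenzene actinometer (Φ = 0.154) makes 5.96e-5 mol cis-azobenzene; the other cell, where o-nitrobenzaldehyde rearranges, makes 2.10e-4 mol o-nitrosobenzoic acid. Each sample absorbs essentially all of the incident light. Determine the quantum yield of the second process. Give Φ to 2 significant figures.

Φ = 0.54

Photons absorbed by the actinometer: 5.96e-5 / 0.154 = 3.870e-4 mol.
Φ(unknown) = 2.10e-4 / 3.870e-4 = 0.54.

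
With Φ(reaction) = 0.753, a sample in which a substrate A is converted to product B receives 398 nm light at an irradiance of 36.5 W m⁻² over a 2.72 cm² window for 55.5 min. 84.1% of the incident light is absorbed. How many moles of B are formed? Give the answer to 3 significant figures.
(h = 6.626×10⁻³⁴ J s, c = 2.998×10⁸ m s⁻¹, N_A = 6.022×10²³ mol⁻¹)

6.97×10⁻⁵ mol

Photon energy at 398 nm: hc/λ = (6.626×10⁻³⁴)(2.998×10⁸)/(398×10⁻⁹) = 4.991×10⁻¹⁹ J.
Energy delivered: (36.5 W m⁻²)(2.72×10⁻⁴ m²)(3330 s) = 33.06 J.
Photons incident: 33.06 / 4.991×10⁻¹⁹ = 6.624×10¹⁹, i.e. 6.624×10¹⁹/6.022×10²³ = 1.100×10⁻⁴ mol.
Photons absorbed: 0.841 × 1.100×10⁻⁴ = 9.251×10⁻⁵ mol.
Product: Φ × n_abs = 0.753 × 9.251×10⁻⁵ = 6.966×10⁻⁵ mol.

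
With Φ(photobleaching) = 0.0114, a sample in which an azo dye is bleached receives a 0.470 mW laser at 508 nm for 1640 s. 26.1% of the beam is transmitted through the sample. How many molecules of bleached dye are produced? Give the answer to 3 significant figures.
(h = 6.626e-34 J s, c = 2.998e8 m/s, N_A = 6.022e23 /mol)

1.66e16 molecules

Photon energy at 508 nm: hc/λ = (6.626e-34)(2.998e8)/(508e-9) = 3.910e-19 J.
Energy delivered: (0.470 mW)(1640 s) = 0.7708 J.
Photons incident: 0.7708 / 3.910e-19 = 1.971e18, i.e. 1.971e18/6.022e23 = 3.273e-6 mol.
Fraction absorbed: 1 − 26.1/100 = 0.7390.
Photons absorbed: 0.7390 × 3.273e-6 = 2.419e-6 mol.
Product: Φ × n_abs = 0.0114 × 2.419e-6 = 2.758e-8 mol.
As a count: 2.758e-8 × 6.022e23 = 1.66e16.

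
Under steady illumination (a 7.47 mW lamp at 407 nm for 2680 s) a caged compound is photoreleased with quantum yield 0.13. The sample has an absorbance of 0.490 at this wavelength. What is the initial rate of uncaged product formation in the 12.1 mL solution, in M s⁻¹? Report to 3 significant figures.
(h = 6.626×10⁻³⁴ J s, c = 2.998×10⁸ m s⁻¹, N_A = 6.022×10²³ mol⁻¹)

Photon energy at 407 nm: hc/λ = (6.626×10⁻³⁴)(2.998×10⁸)/(407×10⁻⁹) = 4.881×10⁻¹⁹ J.
Energy delivered: (7.47 mW)(2680 s) = 20.02 J.
Photons incident: 20.02 / 4.881×10⁻¹⁹ = 4.102×10¹⁹, i.e. 4.102×10¹⁹/6.022×10²³ = 6.812×10⁻⁵ mol.
Fraction absorbed: 1 − 10^(−0.490) = 0.6764.
Photons absorbed: 0.6764 × 6.812×10⁻⁵ = 4.608×10⁻⁵ mol.
Product formed: 0.13 × 4.608×10⁻⁵ = 5.990×10⁻⁶ mol.
Rate: 5.990×10⁻⁶ mol / (2680 s × 0.0121 L) = 1.85×10⁻⁷ M s⁻¹.

1.85×10⁻⁷ M s⁻¹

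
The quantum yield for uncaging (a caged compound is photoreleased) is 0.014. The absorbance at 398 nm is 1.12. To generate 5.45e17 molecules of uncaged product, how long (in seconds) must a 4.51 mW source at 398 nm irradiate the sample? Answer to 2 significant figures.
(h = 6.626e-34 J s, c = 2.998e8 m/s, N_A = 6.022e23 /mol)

t ≈ 4700 s

Product: 5.45e17 / 6.022e23 = 9.050e-7 mol.
Photons that must be absorbed: 9.050e-7 / 0.014 = 6.464e-5 mol.
Fraction absorbed: 1 − 10^(−1.12) = 0.9241.
Incident photons needed: 6.464e-5 / 0.9241 = 6.995e-5 mol.
Photon energy: hc/λ = 4.991e-19 J; per mole, 3.006e5 J mol⁻¹.
Energy required: 6.995e-5 × 3.006e5 = 21.03 J.
Time: 21.03 J / 0.00451 W = 4700 s.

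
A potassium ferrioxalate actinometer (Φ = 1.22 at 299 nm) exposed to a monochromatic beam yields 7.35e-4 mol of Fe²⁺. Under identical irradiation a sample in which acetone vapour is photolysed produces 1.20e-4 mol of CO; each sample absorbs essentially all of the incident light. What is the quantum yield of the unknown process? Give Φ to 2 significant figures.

Photons absorbed by the actinometer: 7.35e-4 / 1.22 = 6.025e-4 mol.
Φ(unknown) = 1.20e-4 / 6.025e-4 = 0.20.

Φ = 0.20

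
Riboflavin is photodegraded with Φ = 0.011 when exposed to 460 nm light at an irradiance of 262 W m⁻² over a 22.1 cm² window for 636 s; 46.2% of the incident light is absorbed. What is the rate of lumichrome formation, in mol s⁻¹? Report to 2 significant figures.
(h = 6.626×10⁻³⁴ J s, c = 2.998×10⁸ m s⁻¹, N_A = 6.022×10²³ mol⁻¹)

Photon energy at 460 nm: hc/λ = (6.626×10⁻³⁴)(2.998×10⁸)/(460×10⁻⁹) = 4.318×10⁻¹⁹ J.
Energy delivered: (262 W m⁻²)(22.1×10⁻⁴ m²)(636 s) = 368.3 J.
Photons incident: 368.3 / 4.318×10⁻¹⁹ = 8.529×10²⁰, i.e. 8.529×10²⁰/6.022×10²³ = 0.001416 mol.
Photons absorbed: 0.462 × 0.001416 = 6.542×10⁻⁴ mol.
Product formed: 0.011 × 6.542×10⁻⁴ = 7.196×10⁻⁶ mol.
Rate: 7.196×10⁻⁶ / 636 s = 1.1×10⁻⁸ mol s⁻¹.

1.1×10⁻⁸ mol s⁻¹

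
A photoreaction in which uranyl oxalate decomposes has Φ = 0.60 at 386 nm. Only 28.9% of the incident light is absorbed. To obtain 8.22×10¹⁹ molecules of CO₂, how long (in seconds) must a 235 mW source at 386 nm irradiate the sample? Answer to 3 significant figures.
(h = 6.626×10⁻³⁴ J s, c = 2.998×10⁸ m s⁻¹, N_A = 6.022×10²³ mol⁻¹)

Product: 8.22×10¹⁹ / 6.022×10²³ = 1.365×10⁻⁴ mol.
Photons that must be absorbed: 1.365×10⁻⁴ / 0.60 = 2.275×10⁻⁴ mol.
Incident photons needed: 2.275×10⁻⁴ / 0.289 = 7.872×10⁻⁴ mol.
Photon energy: hc/λ = 5.146×10⁻¹⁹ J; per mole, 3.099×10⁵ J mol⁻¹.
Energy required: 7.872×10⁻⁴ × 3.099×10⁵ = 244.0 J.
Time: 244.0 J / 0.235 W = 1040 s.

t ≈ 1040 s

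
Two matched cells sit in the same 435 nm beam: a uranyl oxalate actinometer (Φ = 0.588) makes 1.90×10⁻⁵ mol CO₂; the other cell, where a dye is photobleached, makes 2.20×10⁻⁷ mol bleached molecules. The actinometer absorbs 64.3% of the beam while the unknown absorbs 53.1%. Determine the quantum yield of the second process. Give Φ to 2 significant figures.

Photons absorbed by the actinometer: 1.90×10⁻⁵ / 0.588 = 3.231×10⁻⁵ mol.
Incident flux: 3.231×10⁻⁵ / 0.643 = 5.025×10⁻⁵ einstein.
Absorbed by unknown: 0.531 × 5.025×10⁻⁵ = 2.668×10⁻⁵ mol.
Φ(unknown) = 2.20×10⁻⁷ / 2.668×10⁻⁵ = 0.0082.

Φ = 0.0082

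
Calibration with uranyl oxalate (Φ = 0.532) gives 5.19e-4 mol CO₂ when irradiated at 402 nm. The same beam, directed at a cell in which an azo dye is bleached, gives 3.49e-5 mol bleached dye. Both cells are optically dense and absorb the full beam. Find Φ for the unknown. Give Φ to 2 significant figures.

Φ = 0.036

Photons absorbed by the actinometer: 5.19e-4 / 0.532 = 9.756e-4 mol.
Φ(unknown) = 3.49e-5 / 9.756e-4 = 0.036.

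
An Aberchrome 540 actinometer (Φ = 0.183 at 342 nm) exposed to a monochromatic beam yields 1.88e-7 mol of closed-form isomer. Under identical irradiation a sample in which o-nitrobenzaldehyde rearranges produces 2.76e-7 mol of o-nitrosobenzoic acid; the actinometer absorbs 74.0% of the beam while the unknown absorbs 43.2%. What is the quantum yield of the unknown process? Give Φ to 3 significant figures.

Φ = 0.460

Photons absorbed by the actinometer: 1.88e-7 / 0.183 = 1.027e-6 mol.
Incident flux: 1.027e-6 / 0.740 = 1.388e-6 einstein.
Absorbed by unknown: 0.432 × 1.388e-6 = 5.996e-7 mol.
Φ(unknown) = 2.76e-7 / 5.996e-7 = 0.460.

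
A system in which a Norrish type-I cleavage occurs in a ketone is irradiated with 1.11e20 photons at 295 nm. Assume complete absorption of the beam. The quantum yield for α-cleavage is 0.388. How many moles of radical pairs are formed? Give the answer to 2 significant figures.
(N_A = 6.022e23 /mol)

Moles of photons: 1.11e20 / 6.022e23 = 1.843e-4 mol.
Product: Φ × n_abs = 0.388 × 1.843e-4 = 7.151e-5 mol.

7.2e-5 mol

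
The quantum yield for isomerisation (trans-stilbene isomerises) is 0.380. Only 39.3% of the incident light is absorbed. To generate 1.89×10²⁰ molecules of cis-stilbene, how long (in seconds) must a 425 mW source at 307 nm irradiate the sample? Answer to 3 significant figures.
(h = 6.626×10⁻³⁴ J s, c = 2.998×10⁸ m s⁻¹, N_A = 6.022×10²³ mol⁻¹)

Product: 1.89×10²⁰ / 6.022×10²³ = 3.138×10⁻⁴ mol.
Photons that must be absorbed: 3.138×10⁻⁴ / 0.380 = 8.258×10⁻⁴ mol.
Incident photons needed: 8.258×10⁻⁴ / 0.393 = 0.002101 mol.
Photon energy: hc/λ = 6.471×10⁻¹⁹ J; per mole, 3.897×10⁵ J mol⁻¹.
Energy required: 0.002101 × 3.897×10⁵ = 818.8 J.
Time: 818.8 J / 0.425 W = 1930 s.

t ≈ 1930 s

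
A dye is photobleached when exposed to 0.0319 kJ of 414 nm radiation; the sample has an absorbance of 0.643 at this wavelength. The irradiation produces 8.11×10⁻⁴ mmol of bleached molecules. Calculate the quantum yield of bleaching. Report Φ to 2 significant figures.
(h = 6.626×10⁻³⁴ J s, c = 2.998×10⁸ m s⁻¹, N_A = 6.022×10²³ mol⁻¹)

Product: 8.11×10⁻⁴ mmol = 8.11×10⁻⁷ mol.
Photon energy at 414 nm: hc/λ = (6.626×10⁻³⁴)(2.998×10⁸)/(414×10⁻⁹) = 4.798×10⁻¹⁹ J.
Incident energy: 0.0319 kJ = 31.9 J.
Photons incident: 31.9 / 4.798×10⁻¹⁹ = 6.649×10¹⁹, i.e. 6.649×10¹⁹/6.022×10²³ = 1.104×10⁻⁴ mol.
Fraction absorbed: 1 − 10^(−0.643) = 0.7725.
Photons absorbed: 0.7725 × 1.104×10⁻⁴ = 8.528×10⁻⁵ mol.
Φ = 8.11×10⁻⁷ mol / 8.528×10⁻⁵ mol photons = 0.0095.

Φ = 0.0095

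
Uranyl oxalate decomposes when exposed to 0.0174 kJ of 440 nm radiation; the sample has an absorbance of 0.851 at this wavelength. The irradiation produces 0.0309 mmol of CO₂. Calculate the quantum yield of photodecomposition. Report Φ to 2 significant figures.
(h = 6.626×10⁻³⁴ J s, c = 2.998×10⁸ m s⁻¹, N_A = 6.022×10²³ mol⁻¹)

Φ = 0.56

Product: 0.0309 mmol = 3.09×10⁻⁵ mol.
Photon energy at 440 nm: hc/λ = (6.626×10⁻³⁴)(2.998×10⁸)/(440×10⁻⁹) = 4.515×10⁻¹⁹ J.
Incident energy: 0.0174 kJ = 17.4 J.
Photons incident: 17.4 / 4.515×10⁻¹⁹ = 3.854×10¹⁹, i.e. 3.854×10¹⁹/6.022×10²³ = 6.400×10⁻⁵ mol.
Fraction absorbed: 1 − 10^(−0.851) = 0.8591.
Photons absorbed: 0.8591 × 6.400×10⁻⁵ = 5.498×10⁻⁵ mol.
Φ = 3.09×10⁻⁵ mol / 5.498×10⁻⁵ mol photons = 0.56.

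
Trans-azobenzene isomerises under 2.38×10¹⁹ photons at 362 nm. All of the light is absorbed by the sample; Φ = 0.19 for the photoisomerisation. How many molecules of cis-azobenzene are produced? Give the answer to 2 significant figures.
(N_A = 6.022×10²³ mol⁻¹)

Moles of photons: 2.38×10¹⁹ / 6.022×10²³ = 3.952×10⁻⁵ mol.
Product: Φ × n_abs = 0.19 × 3.952×10⁻⁵ = 7.509×10⁻⁶ mol.
As a count: 7.509×10⁻⁶ × 6.022×10²³ = 4.5×10¹⁸.

4.5×10¹⁸ molecules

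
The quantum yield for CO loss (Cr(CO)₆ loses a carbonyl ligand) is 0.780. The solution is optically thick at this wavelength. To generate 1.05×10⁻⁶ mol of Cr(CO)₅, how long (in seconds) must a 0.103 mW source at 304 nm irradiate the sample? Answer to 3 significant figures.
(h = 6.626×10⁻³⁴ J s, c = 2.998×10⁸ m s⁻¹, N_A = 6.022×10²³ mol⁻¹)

t ≈ 5140 s

Photons that must be absorbed: 1.05×10⁻⁶ / 0.780 = 1.346×10⁻⁶ mol.
Photon energy: hc/λ = 6.534×10⁻¹⁹ J; per mole, 3.935×10⁵ J mol⁻¹.
Energy required: 1.346×10⁻⁶ × 3.935×10⁵ = 0.5297 J.
Time: 0.5297 J / 0.000103 W = 5140 s.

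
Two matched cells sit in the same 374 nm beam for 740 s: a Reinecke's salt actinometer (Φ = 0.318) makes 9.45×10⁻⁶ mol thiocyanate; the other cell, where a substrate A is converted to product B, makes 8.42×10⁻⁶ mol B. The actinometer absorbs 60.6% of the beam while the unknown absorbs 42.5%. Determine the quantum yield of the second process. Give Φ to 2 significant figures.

Φ = 0.40

Photons absorbed by the actinometer: 9.45×10⁻⁶ / 0.318 = 2.972×10⁻⁵ mol.
Incident flux: 2.972×10⁻⁵ / 0.606 = 4.904×10⁻⁵ einstein.
Absorbed by unknown: 0.425 × 4.904×10⁻⁵ = 2.084×10⁻⁵ mol.
Φ(unknown) = 8.42×10⁻⁶ / 2.084×10⁻⁵ = 0.40.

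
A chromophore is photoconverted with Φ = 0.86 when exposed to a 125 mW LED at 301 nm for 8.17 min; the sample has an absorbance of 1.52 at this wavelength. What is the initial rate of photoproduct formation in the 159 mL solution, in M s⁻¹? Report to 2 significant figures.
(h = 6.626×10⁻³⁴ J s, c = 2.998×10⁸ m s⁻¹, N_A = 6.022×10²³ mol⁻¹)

Photon energy at 301 nm: hc/λ = (6.626×10⁻³⁴)(2.998×10⁸)/(301×10⁻⁹) = 6.600×10⁻¹⁹ J.
Energy delivered: (125 mW)(490.2 s) = 61.28 J.
Photons incident: 61.28 / 6.600×10⁻¹⁹ = 9.285×10¹⁹, i.e. 9.285×10¹⁹/6.022×10²³ = 1.542×10⁻⁴ mol.
Fraction absorbed: 1 − 10^(−1.52) = 0.9698.
Photons absorbed: 0.9698 × 1.542×10⁻⁴ = 1.495×10⁻⁴ mol.
Product formed: 0.86 × 1.495×10⁻⁴ = 1.286×10⁻⁴ mol.
Rate: 1.286×10⁻⁴ mol / (490.2 s × 0.159 L) = 1.6×10⁻⁶ M s⁻¹.

1.6×10⁻⁶ M s⁻¹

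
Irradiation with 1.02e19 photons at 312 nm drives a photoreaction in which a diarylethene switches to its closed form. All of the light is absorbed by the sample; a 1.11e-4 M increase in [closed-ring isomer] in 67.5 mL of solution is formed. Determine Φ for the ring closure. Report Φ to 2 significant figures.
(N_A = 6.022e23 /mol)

Φ = 0.44

Product: (1.11e-4 M)(0.0675 L) = 7.493e-6 mol.
Moles of photons: 1.02e19 / 6.022e23 = 1.694e-5 mol.
Φ = 7.493e-6 mol / 1.694e-5 mol photons = 0.44.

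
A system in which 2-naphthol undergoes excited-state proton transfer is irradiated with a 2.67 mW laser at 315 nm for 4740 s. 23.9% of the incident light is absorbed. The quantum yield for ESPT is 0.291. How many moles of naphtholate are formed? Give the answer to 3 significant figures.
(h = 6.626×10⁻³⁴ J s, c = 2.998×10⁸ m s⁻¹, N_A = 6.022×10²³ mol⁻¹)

2.32×10⁻⁶ mol

Photon energy at 315 nm: hc/λ = (6.626×10⁻³⁴)(2.998×10⁸)/(315×10⁻⁹) = 6.306×10⁻¹⁹ J.
Energy delivered: (2.67 mW)(4740 s) = 12.66 J.
Photons incident: 12.66 / 6.306×10⁻¹⁹ = 2.008×10¹⁹, i.e. 2.008×10¹⁹/6.022×10²³ = 3.334×10⁻⁵ mol.
Photons absorbed: 0.239 × 3.334×10⁻⁵ = 7.968×10⁻⁶ mol.
Product: Φ × n_abs = 0.291 × 7.968×10⁻⁶ = 2.319×10⁻⁶ mol.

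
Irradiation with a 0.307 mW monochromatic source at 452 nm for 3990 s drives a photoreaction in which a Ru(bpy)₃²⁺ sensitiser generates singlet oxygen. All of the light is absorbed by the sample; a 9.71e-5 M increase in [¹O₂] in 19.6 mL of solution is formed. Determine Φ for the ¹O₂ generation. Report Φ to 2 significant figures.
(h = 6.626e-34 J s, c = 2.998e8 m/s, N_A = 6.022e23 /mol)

Product: (9.71e-5 M)(0.0196 L) = 1.903e-6 mol.
Photon energy at 452 nm: hc/λ = (6.626e-34)(2.998e8)/(452e-9) = 4.395e-19 J.
Energy delivered: (0.307 mW)(3990 s) = 1.225 J.
Photons incident: 1.225 / 4.395e-19 = 2.787e18, i.e. 2.787e18/6.022e23 = 4.628e-6 mol.
Φ = 1.903e-6 mol / 4.628e-6 mol photons = 0.41.

Φ = 0.41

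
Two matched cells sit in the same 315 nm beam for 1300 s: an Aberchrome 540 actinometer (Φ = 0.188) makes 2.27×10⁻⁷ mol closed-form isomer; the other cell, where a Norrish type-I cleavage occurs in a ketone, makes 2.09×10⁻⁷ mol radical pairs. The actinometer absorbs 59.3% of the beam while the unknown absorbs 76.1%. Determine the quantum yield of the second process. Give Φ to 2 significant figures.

Φ = 0.13

Photons absorbed by the actinometer: 2.27×10⁻⁷ / 0.188 = 1.207×10⁻⁶ mol.
Incident flux: 1.207×10⁻⁶ / 0.593 = 2.035×10⁻⁶ einstein.
Absorbed by unknown: 0.761 × 2.035×10⁻⁶ = 1.549×10⁻⁶ mol.
Φ(unknown) = 2.09×10⁻⁷ / 1.549×10⁻⁶ = 0.13.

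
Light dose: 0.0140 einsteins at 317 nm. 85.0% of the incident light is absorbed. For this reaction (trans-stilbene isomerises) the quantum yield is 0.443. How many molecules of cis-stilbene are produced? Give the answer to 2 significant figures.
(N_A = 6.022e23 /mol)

3.2e21 molecules

Photons absorbed: 0.850 × 0.0140 = 0.01190 mol.
Product: Φ × n_abs = 0.443 × 0.01190 = 0.005272 mol.
As a count: 0.005272 × 6.022e23 = 3.2e21.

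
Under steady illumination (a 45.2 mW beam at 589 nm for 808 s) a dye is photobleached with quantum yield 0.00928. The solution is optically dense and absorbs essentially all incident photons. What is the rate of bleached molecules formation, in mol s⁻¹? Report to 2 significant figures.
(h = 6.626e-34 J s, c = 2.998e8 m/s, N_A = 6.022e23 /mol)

2.1e-9 mol s⁻¹

Photon energy at 589 nm: hc/λ = (6.626e-34)(2.998e8)/(589e-9) = 3.373e-19 J.
Energy delivered: (45.2 mW)(808 s) = 36.52 J.
Photons incident: 36.52 / 3.373e-19 = 1.083e20, i.e. 1.083e20/6.022e23 = 1.798e-4 mol.
Product formed: 0.00928 × 1.798e-4 = 1.669e-6 mol.
Rate: 1.669e-6 / 808 s = 2.1e-9 mol s⁻¹.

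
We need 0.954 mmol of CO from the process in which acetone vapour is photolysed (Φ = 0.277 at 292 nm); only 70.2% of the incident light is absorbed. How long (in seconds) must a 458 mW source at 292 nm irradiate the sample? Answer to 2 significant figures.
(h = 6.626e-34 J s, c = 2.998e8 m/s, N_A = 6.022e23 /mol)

t ≈ 4400 s

Product: 0.954 mmol = 9.54e-4 mol.
Photons that must be absorbed: 9.54e-4 / 0.277 = 0.003444 mol.
Incident photons needed: 0.003444 / 0.702 = 0.004906 mol.
Photon energy: hc/λ = 6.803e-19 J; per mole, 4.097e5 J mol⁻¹.
Energy required: 0.004906 × 4.097e5 = 2010 J.
Time: 2010 J / 0.458 W = 4400 s.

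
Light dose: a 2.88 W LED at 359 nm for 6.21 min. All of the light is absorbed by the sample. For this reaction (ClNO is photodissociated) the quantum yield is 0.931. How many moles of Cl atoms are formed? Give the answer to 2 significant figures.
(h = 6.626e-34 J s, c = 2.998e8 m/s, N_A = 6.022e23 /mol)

Photon energy at 359 nm: hc/λ = (6.626e-34)(2.998e8)/(359e-9) = 5.533e-19 J.
Energy delivered: (2.88 W)(372.6 s) = 1073 J.
Photons incident: 1073 / 5.533e-19 = 1.939e21, i.e. 1.939e21/6.022e23 = 0.003220 mol.
Product: Φ × n_abs = 0.931 × 0.003220 = 0.002998 mol.

0.0030 mol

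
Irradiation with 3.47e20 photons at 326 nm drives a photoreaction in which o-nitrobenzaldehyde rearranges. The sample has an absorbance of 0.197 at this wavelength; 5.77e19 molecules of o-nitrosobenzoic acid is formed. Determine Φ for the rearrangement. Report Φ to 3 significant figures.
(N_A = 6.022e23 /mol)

Φ = 0.456

Product: 5.77e19 / 6.022e23 = 9.582e-5 mol.
Moles of photons: 3.47e20 / 6.022e23 = 5.762e-4 mol.
Fraction absorbed: 1 − 10^(−0.197) = 0.3647.
Photons absorbed: 0.3647 × 5.762e-4 = 2.101e-4 mol.
Φ = 9.582e-5 mol / 2.101e-4 mol photons = 0.456.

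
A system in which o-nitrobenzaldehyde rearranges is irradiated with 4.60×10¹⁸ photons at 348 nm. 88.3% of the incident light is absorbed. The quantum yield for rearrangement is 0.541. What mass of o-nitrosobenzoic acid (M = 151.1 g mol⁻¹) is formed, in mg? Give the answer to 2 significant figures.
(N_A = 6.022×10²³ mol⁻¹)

Moles of photons: 4.60×10¹⁸ / 6.022×10²³ = 7.639×10⁻⁶ mol.
Photons absorbed: 0.883 × 7.639×10⁻⁶ = 6.745×10⁻⁶ mol.
Product: Φ × n_abs = 0.541 × 6.745×10⁻⁶ = 3.649×10⁻⁶ mol.
Mass: 3.649×10⁻⁶ × 151.1 = 5.514×10⁻⁴ g = 0.55 mg.

0.55 mg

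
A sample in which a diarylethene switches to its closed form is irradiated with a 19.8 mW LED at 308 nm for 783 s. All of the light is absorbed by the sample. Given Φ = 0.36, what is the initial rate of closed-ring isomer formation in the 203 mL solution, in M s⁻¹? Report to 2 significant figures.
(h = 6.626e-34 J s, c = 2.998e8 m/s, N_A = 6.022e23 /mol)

9.0e-8 M s⁻¹

Photon energy at 308 nm: hc/λ = (6.626e-34)(2.998e8)/(308e-9) = 6.450e-19 J.
Energy delivered: (19.8 mW)(783 s) = 15.50 J.
Photons incident: 15.50 / 6.450e-19 = 2.403e19, i.e. 2.403e19/6.022e23 = 3.990e-5 mol.
Product formed: 0.36 × 3.990e-5 = 1.436e-5 mol.
Rate: 1.436e-5 mol / (783 s × 0.203 L) = 9.0e-8 M s⁻¹.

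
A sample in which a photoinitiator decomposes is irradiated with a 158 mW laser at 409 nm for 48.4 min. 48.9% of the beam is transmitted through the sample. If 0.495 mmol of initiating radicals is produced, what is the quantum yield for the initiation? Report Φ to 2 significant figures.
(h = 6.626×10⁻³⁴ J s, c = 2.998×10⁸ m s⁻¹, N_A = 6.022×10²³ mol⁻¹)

Φ = 0.62

Product: 0.495 mmol = 4.95×10⁻⁴ mol.
Photon energy at 409 nm: hc/λ = (6.626×10⁻³⁴)(2.998×10⁸)/(409×10⁻⁹) = 4.857×10⁻¹⁹ J.
Energy delivered: (158 mW)(2904 s) = 458.8 J.
Photons incident: 458.8 / 4.857×10⁻¹⁹ = 9.446×10²⁰, i.e. 9.446×10²⁰/6.022×10²³ = 0.001569 mol.
Fraction absorbed: 1 − 48.9/100 = 0.5110.
Photons absorbed: 0.5110 × 0.001569 = 8.018×10⁻⁴ mol.
Φ = 4.95×10⁻⁴ mol / 8.018×10⁻⁴ mol photons = 0.62.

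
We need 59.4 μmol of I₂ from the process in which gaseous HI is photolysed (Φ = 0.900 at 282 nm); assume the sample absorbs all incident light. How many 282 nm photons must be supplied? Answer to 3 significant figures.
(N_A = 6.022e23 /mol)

3.97e19 photons

Product: 59.4 μmol = 5.94e-5 mol.
Photons that must be absorbed: 5.94e-5 / 0.900 = 6.600e-5 mol.
Photon count: 6.600e-5 × 6.022e23 = 3.97e19.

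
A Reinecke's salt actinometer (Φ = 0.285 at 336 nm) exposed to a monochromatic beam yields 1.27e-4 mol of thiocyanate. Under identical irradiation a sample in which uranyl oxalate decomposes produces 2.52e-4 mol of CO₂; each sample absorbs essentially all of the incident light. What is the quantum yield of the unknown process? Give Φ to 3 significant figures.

Photons absorbed by the actinometer: 1.27e-4 / 0.285 = 4.456e-4 mol.
Φ(unknown) = 2.52e-4 / 4.456e-4 = 0.566.

Φ = 0.566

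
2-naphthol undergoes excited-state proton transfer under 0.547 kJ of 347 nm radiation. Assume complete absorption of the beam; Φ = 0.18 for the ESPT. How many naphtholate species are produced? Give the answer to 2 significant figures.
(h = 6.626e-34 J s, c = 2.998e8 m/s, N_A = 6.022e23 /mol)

Photon energy at 347 nm: hc/λ = (6.626e-34)(2.998e8)/(347e-9) = 5.725e-19 J.
Incident energy: 0.547 kJ = 547 J.
Photons incident: 547 / 5.725e-19 = 9.555e20, i.e. 9.555e20/6.022e23 = 0.001587 mol.
Product: Φ × n_abs = 0.18 × 0.001587 = 2.857e-4 mol.
As a count: 2.857e-4 × 6.022e23 = 1.7e20.

1.7e20 species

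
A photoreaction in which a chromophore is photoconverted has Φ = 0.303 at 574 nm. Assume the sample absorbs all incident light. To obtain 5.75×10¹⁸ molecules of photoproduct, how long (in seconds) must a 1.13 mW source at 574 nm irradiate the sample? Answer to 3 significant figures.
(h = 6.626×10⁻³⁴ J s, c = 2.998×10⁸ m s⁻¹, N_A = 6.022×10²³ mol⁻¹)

t ≈ 5810 s

Product: 5.75×10¹⁸ / 6.022×10²³ = 9.548×10⁻⁶ mol.
Photons that must be absorbed: 9.548×10⁻⁶ / 0.303 = 3.151×10⁻⁵ mol.
Photon energy: hc/λ = 3.461×10⁻¹⁹ J; per mole, 2.084×10⁵ J mol⁻¹.
Energy required: 3.151×10⁻⁵ × 2.084×10⁵ = 6.567 J.
Time: 6.567 J / 0.00113 W = 5810 s.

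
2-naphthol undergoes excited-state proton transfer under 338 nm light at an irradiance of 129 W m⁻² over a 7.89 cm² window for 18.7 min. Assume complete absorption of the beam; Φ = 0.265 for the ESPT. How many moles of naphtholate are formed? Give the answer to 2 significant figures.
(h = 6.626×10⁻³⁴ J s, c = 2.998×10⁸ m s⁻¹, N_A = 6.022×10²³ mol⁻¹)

8.6×10⁻⁵ mol

Photon energy at 338 nm: hc/λ = (6.626×10⁻³⁴)(2.998×10⁸)/(338×10⁻⁹) = 5.877×10⁻¹⁹ J.
Energy delivered: (129 W m⁻²)(7.89×10⁻⁴ m²)(1122 s) = 114.2 J.
Photons incident: 114.2 / 5.877×10⁻¹⁹ = 1.943×10²⁰, i.e. 1.943×10²⁰/6.022×10²³ = 3.227×10⁻⁴ mol.
Product: Φ × n_abs = 0.265 × 3.227×10⁻⁴ = 8.552×10⁻⁵ mol.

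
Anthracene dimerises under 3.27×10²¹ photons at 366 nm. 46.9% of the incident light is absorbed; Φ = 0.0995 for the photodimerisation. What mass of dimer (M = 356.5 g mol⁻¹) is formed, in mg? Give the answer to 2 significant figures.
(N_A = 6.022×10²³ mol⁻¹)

90 mg

Moles of photons: 3.27×10²¹ / 6.022×10²³ = 0.005430 mol.
Photons absorbed: 0.469 × 0.005430 = 0.002547 mol.
Product: Φ × n_abs = 0.0995 × 0.002547 = 2.534×10⁻⁴ mol.
Mass: 2.534×10⁻⁴ × 356.5 = 0.09034 g = 90 mg.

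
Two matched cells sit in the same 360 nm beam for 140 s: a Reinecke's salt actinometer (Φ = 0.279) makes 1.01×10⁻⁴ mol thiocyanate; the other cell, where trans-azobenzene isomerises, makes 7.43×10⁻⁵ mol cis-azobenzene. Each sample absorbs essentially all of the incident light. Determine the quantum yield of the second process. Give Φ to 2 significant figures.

Photons absorbed by the actinometer: 1.01×10⁻⁴ / 0.279 = 3.620×10⁻⁴ mol.
Φ(unknown) = 7.43×10⁻⁵ / 3.620×10⁻⁴ = 0.21.

Φ = 0.21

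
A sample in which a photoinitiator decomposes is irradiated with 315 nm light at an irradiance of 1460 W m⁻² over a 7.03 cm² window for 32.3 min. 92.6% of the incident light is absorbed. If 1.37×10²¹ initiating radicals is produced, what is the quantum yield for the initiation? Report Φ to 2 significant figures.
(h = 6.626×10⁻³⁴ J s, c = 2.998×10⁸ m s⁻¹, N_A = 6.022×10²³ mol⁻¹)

Φ = 0.47

Product: 1.37×10²¹ / 6.022×10²³ = 0.002275 mol.
Photon energy at 315 nm: hc/λ = (6.626×10⁻³⁴)(2.998×10⁸)/(315×10⁻⁹) = 6.306×10⁻¹⁹ J.
Energy delivered: (1460 W m⁻²)(7.03×10⁻⁴ m²)(1938 s) = 1989 J.
Photons incident: 1989 / 6.306×10⁻¹⁹ = 3.154×10²¹, i.e. 3.154×10²¹/6.022×10²³ = 0.005237 mol.
Photons absorbed: 0.926 × 0.005237 = 0.004849 mol.
Φ = 0.002275 mol / 0.004849 mol photons = 0.47.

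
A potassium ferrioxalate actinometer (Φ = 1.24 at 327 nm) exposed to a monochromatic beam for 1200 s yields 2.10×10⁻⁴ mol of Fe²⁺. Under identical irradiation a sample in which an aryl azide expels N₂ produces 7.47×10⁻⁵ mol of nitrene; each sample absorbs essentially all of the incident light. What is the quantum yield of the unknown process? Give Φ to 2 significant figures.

Photons absorbed by the actinometer: 2.10×10⁻⁴ / 1.24 = 1.694×10⁻⁴ mol.
Φ(unknown) = 7.47×10⁻⁵ / 1.694×10⁻⁴ = 0.44.

Φ = 0.44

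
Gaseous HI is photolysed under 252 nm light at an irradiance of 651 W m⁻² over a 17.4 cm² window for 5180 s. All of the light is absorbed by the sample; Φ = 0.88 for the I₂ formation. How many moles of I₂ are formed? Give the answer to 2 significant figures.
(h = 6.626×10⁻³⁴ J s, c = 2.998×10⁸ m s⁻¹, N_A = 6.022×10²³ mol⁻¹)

Photon energy at 252 nm: hc/λ = (6.626×10⁻³⁴)(2.998×10⁸)/(252×10⁻⁹) = 7.883×10⁻¹⁹ J.
Energy delivered: (651 W m⁻²)(17.4×10⁻⁴ m²)(5180 s) = 5868 J.
Photons incident: 5868 / 7.883×10⁻¹⁹ = 7.444×10²¹, i.e. 7.444×10²¹/6.022×10²³ = 0.01236 mol.
Product: Φ × n_abs = 0.88 × 0.01236 = 0.01088 mol.

0.011 mol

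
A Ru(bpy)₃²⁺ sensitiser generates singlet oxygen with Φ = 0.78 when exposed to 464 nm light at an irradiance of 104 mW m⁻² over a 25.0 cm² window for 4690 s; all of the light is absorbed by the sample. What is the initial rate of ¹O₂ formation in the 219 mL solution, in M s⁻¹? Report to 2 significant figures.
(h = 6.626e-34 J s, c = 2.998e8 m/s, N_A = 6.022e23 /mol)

3.6e-9 M s⁻¹

Photon energy at 464 nm: hc/λ = (6.626e-34)(2.998e8)/(464e-9) = 4.281e-19 J.
Energy delivered: (104 mW m⁻²)(25.0e-4 m²)(4690 s) = 1.219 J.
Photons incident: 1.219 / 4.281e-19 = 2.847e18, i.e. 2.847e18/6.022e23 = 4.728e-6 mol.
Product formed: 0.78 × 4.728e-6 = 3.688e-6 mol.
Rate: 3.688e-6 mol / (4690 s × 0.219 L) = 3.6e-9 M s⁻¹.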